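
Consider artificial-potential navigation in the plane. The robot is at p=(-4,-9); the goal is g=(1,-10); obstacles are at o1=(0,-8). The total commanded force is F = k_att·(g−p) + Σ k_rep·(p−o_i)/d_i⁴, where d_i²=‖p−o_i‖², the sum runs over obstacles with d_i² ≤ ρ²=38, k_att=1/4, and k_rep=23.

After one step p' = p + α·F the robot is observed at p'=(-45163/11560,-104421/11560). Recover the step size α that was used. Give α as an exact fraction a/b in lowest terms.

F_att = 1/4·(g−p) = 1/4·(5,-1) = (1.2500,-0.2500)
o1: d²=17 ≤ ρ²=38; F_rep = 23·(-4,-1)/17² = (-0.3183,-0.0796)
F = F_att + ΣF_rep = (0.9317,-0.3296)
Δp = p'−p = (0.0932,-0.0330); α = Δx/Fx = (1077/11560) / (1077/1156) = 1/10
check: Δy/Fy = (-381/11560) / (-381/1156) = 1/10 ✓

α = 1/10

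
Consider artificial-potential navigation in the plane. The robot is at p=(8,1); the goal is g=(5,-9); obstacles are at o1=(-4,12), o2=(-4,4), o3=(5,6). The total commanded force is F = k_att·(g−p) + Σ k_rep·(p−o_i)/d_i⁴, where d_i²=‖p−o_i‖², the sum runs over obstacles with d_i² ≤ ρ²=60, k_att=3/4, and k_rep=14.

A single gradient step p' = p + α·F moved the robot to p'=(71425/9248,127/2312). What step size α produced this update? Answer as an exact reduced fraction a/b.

F_att = 3/4·(g−p) = 3/4·(-3,-10) = (-2.2500,-7.5000)
o1: d²=265 > ρ²=60 → inactive
o2: d²=153 > ρ²=60 → inactive
o3: d²=34 ≤ ρ²=60; F_rep = 14·(3,-5)/34² = (0.0363,-0.0606)
F = F_att + ΣF_rep = (-2.2137,-7.5606)
Δp = p'−p = (-0.2767,-0.9451); α = Δx/Fx = (-2559/9248) / (-2559/1156) = 1/8
check: Δy/Fy = (-2185/2312) / (-2185/289) = 1/8 ✓

α = 1/8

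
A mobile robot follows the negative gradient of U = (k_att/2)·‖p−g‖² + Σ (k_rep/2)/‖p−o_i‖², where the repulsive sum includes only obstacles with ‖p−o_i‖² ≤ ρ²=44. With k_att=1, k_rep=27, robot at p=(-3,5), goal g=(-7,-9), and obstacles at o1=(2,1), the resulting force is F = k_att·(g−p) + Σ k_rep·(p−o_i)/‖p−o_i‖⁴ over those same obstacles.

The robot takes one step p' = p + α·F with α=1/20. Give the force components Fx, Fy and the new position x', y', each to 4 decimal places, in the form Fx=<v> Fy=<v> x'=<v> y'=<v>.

Fx=-4.0803 Fy=-13.9358 x'=-3.2040 y'=4.3032

F_att = 1·(g−p) = 1·(-4,-14) = (-4.0000,-14.0000)
o1: d²=41 ≤ ρ²=44; F_rep = 27·(-5,4)/41² = (-0.0803,0.0642)
F = F_att + ΣF_rep = (-4.0803,-13.9358)
p' = p + 1/20·F = (-3.2040,4.3032)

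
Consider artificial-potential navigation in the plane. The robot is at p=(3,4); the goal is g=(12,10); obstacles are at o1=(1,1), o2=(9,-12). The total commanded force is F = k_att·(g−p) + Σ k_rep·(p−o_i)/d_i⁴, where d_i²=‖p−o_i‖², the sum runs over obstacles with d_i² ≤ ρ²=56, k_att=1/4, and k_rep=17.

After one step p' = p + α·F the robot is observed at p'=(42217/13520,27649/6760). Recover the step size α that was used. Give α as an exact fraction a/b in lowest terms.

F_att = 1/4·(g−p) = 1/4·(9,6) = (2.2500,1.5000)
o1: d²=13 ≤ ρ²=56; F_rep = 17·(2,3)/13² = (0.2012,0.3018)
o2: d²=292 > ρ²=56 → inactive
F = F_att + ΣF_rep = (2.4512,1.8018)
Δp = p'−p = (0.1226,0.0901); α = Δx/Fx = (1657/13520) / (1657/676) = 1/20
check: Δy/Fy = (609/6760) / (609/338) = 1/20 ✓

α = 1/20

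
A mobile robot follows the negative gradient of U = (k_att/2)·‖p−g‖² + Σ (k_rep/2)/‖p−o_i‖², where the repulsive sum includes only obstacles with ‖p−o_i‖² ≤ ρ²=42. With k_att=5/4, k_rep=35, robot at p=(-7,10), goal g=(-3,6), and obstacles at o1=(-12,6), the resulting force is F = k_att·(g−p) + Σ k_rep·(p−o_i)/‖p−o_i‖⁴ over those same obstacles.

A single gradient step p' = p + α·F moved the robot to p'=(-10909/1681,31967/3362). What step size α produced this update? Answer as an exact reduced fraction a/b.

α = 1/10

F_att = 5/4·(g−p) = 5/4·(4,-4) = (5.0000,-5.0000)
o1: d²=41 ≤ ρ²=42; F_rep = 35·(5,4)/41² = (0.1041,0.0833)
F = F_att + ΣF_rep = (5.1041,-4.9167)
Δp = p'−p = (0.5104,-0.4917); α = Δx/Fx = (858/1681) / (8580/1681) = 1/10
check: Δy/Fy = (-1653/3362) / (-8265/1681) = 1/10 ✓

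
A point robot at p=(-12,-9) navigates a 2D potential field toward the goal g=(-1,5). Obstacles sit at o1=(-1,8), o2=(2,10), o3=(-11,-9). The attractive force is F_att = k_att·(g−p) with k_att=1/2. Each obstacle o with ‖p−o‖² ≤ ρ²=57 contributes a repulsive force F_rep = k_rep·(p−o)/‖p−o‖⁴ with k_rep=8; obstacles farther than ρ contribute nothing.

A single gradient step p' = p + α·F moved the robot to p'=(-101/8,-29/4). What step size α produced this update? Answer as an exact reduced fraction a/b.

F_att = 1/2·(g−p) = 1/2·(11,14) = (5.5000,7.0000)
o1: d²=410 > ρ²=57 → inactive
o2: d²=557 > ρ²=57 → inactive
o3: d²=1 ≤ ρ²=57; F_rep = 8·(-1,0)/1² = (-8.0000,0.0000)
F = F_att + ΣF_rep = (-2.5000,7.0000)
Δp = p'−p = (-0.6250,1.7500); α = Δx/Fx = (-5/8) / (-5/2) = 1/4
check: Δy/Fy = (7/4) / (7) = 1/4 ✓

α = 1/4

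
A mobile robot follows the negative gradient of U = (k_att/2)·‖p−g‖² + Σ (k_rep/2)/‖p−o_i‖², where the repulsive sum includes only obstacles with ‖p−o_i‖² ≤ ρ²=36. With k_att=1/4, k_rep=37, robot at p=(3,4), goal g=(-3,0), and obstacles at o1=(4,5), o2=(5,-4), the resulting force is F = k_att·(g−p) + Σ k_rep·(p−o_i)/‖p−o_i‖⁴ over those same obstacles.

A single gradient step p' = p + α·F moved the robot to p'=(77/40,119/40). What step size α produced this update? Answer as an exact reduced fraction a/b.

F_att = 1/4·(g−p) = 1/4·(-6,-4) = (-1.5000,-1.0000)
o1: d²=2 ≤ ρ²=36; F_rep = 37·(-1,-1)/2² = (-9.2500,-9.2500)
o2: d²=68 > ρ²=36 → inactive
F = F_att + ΣF_rep = (-10.7500,-10.2500)
Δp = p'−p = (-1.0750,-1.0250); α = Δx/Fx = (-43/40) / (-43/4) = 1/10
check: Δy/Fy = (-41/40) / (-41/4) = 1/10 ✓

α = 1/10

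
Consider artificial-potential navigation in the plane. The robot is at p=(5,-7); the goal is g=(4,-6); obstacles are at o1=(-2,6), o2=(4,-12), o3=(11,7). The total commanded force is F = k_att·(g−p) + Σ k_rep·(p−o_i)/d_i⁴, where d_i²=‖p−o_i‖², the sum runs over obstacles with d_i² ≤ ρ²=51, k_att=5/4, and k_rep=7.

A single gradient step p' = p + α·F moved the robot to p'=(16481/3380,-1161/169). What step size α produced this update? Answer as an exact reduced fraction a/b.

F_att = 5/4·(g−p) = 5/4·(-1,1) = (-1.2500,1.2500)
o1: d²=218 > ρ²=51 → inactive
o2: d²=26 ≤ ρ²=51; F_rep = 7·(1,5)/26² = (0.0104,0.0518)
o3: d²=232 > ρ²=51 → inactive
F = F_att + ΣF_rep = (-1.2396,1.3018)
Δp = p'−p = (-0.1240,0.1302); α = Δx/Fx = (-419/3380) / (-419/338) = 1/10
check: Δy/Fy = (22/169) / (220/169) = 1/10 ✓

α = 1/10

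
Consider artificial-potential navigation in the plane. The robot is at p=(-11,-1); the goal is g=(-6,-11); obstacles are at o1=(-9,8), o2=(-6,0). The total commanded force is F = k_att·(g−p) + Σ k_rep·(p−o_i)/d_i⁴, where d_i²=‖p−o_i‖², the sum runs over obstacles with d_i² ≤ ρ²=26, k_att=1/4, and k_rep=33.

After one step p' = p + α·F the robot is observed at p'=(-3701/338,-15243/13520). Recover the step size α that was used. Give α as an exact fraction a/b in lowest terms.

F_att = 1/4·(g−p) = 1/4·(5,-10) = (1.2500,-2.5000)
o1: d²=85 > ρ²=26 → inactive
o2: d²=26 ≤ ρ²=26; F_rep = 33·(-5,-1)/26² = (-0.2441,-0.0488)
F = F_att + ΣF_rep = (1.0059,-2.5488)
Δp = p'−p = (0.0503,-0.1274); α = Δx/Fx = (17/338) / (170/169) = 1/20
check: Δy/Fy = (-1723/13520) / (-1723/676) = 1/20 ✓

α = 1/20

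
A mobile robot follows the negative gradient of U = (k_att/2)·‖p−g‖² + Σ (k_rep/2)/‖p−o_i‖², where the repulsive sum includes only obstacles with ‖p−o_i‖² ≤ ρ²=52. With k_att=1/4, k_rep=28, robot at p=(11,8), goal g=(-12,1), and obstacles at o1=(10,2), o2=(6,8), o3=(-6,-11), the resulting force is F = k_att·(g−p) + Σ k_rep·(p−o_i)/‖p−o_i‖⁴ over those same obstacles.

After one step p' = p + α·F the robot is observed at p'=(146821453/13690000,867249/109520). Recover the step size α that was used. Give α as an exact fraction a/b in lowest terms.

F_att = 1/4·(g−p) = 1/4·(-23,-7) = (-5.7500,-1.7500)
o1: d²=37 ≤ ρ²=52; F_rep = 28·(1,6)/37² = (0.0205,0.1227)
o2: d²=25 ≤ ρ²=52; F_rep = 28·(5,0)/25² = (0.2240,0.0000)
o3: d²=650 > ρ²=52 → inactive
F = F_att + ΣF_rep = (-5.5055,-1.6273)
Δp = p'−p = (-0.2753,-0.0814); α = Δx/Fx = (-3768547/13690000) / (-3768547/684500) = 1/20
check: Δy/Fy = (-8911/109520) / (-8911/5476) = 1/20 ✓

α = 1/20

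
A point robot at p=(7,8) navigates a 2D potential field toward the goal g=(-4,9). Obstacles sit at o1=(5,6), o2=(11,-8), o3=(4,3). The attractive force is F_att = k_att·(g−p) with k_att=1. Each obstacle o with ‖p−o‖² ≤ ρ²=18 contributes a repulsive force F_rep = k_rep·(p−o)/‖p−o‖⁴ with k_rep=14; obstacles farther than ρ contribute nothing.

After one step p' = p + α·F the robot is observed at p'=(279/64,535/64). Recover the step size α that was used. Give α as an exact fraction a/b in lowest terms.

α = 1/4

F_att = 1·(g−p) = 1·(-11,1) = (-11.0000,1.0000)
o1: d²=8 ≤ ρ²=18; F_rep = 14·(2,2)/8² = (0.4375,0.4375)
o2: d²=272 > ρ²=18 → inactive
o3: d²=34 > ρ²=18 → inactive
F = F_att + ΣF_rep = (-10.5625,1.4375)
Δp = p'−p = (-2.6406,0.3594); α = Δx/Fx = (-169/64) / (-169/16) = 1/4
check: Δy/Fy = (23/64) / (23/16) = 1/4 ✓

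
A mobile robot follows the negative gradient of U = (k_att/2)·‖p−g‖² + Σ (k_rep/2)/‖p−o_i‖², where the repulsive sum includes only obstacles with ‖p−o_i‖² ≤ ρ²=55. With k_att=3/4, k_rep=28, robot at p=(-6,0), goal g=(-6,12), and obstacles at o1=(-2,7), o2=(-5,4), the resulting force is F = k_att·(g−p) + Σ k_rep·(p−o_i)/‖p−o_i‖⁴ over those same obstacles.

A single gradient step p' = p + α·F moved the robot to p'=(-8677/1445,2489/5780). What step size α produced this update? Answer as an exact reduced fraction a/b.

α = 1/20

F_att = 3/4·(g−p) = 3/4·(0,12) = (0.0000,9.0000)
o1: d²=65 > ρ²=55 → inactive
o2: d²=17 ≤ ρ²=55; F_rep = 28·(-1,-4)/17² = (-0.0969,-0.3875)
F = F_att + ΣF_rep = (-0.0969,8.6125)
Δp = p'−p = (-0.0048,0.4306); α = Δx/Fx = (-7/1445) / (-28/289) = 1/20
check: Δy/Fy = (2489/5780) / (2489/289) = 1/20 ✓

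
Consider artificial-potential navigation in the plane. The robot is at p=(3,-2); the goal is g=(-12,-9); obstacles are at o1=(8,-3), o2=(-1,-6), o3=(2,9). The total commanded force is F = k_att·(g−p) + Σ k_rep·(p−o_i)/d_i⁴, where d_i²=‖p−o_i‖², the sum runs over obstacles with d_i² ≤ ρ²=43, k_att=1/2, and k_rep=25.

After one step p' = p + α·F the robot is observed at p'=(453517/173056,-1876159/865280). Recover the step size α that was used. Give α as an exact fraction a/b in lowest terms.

F_att = 1/2·(g−p) = 1/2·(-15,-7) = (-7.5000,-3.5000)
o1: d²=26 ≤ ρ²=43; F_rep = 25·(-5,1)/26² = (-0.1849,0.0370)
o2: d²=32 ≤ ρ²=43; F_rep = 25·(4,4)/32² = (0.0977,0.0977)
o3: d²=122 > ρ²=43 → inactive
F = F_att + ΣF_rep = (-7.5873,-3.3654)
Δp = p'−p = (-0.3794,-0.1683); α = Δx/Fx = (-65651/173056) / (-328255/43264) = 1/20
check: Δy/Fy = (-145599/865280) / (-145599/43264) = 1/20 ✓

α = 1/20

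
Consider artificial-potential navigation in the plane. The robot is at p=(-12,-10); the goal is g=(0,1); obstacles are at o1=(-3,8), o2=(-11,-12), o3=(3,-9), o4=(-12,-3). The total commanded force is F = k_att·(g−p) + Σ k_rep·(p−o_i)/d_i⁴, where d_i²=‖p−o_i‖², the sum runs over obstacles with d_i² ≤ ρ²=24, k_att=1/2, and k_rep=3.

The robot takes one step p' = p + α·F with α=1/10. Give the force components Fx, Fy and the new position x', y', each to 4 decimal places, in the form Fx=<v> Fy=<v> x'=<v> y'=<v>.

F_att = 1/2·(g−p) = 1/2·(12,11) = (6.0000,5.5000)
o1: d²=405 > ρ²=24 → inactive
o2: d²=5 ≤ ρ²=24; F_rep = 3·(-1,2)/5² = (-0.1200,0.2400)
o3: d²=226 > ρ²=24 → inactive
o4: d²=49 > ρ²=24 → inactive
F = F_att + ΣF_rep = (5.8800,5.7400)
p' = p + 1/10·F = (-11.4120,-9.4260)

Fx=5.8800 Fy=5.7400 x'=-11.4120 y'=-9.4260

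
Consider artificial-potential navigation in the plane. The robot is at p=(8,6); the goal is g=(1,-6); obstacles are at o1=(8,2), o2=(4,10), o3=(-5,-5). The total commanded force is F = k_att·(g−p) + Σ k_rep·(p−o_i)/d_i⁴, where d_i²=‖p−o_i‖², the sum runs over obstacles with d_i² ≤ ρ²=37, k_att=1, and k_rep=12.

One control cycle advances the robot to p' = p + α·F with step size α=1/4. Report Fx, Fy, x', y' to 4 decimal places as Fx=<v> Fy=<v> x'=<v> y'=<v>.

Fx=-6.9531 Fy=-11.8594 x'=6.2617 y'=3.0352

F_att = 1·(g−p) = 1·(-7,-12) = (-7.0000,-12.0000)
o1: d²=16 ≤ ρ²=37; F_rep = 12·(0,4)/16² = (0.0000,0.1875)
o2: d²=32 ≤ ρ²=37; F_rep = 12·(4,-4)/32² = (0.0469,-0.0469)
o3: d²=290 > ρ²=37 → inactive
F = F_att + ΣF_rep = (-6.9531,-11.8594)
p' = p + 1/4·F = (6.2617,3.0352)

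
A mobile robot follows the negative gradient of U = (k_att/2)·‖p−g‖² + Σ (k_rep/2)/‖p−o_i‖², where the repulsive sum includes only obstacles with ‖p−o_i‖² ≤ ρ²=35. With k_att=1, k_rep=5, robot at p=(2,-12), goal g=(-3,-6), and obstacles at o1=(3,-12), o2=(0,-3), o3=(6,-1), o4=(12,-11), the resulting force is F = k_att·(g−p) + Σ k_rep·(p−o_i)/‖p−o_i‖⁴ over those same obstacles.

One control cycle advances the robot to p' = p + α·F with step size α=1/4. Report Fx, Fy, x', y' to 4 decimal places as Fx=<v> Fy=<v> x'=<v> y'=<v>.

F_att = 1·(g−p) = 1·(-5,6) = (-5.0000,6.0000)
o1: d²=1 ≤ ρ²=35; F_rep = 5·(-1,0)/1² = (-5.0000,0.0000)
o2: d²=85 > ρ²=35 → inactive
o3: d²=137 > ρ²=35 → inactive
o4: d²=101 > ρ²=35 → inactive
F = F_att + ΣF_rep = (-10.0000,6.0000)
p' = p + 1/4·F = (-0.5000,-10.5000)

Fx=-10.0000 Fy=6.0000 x'=-0.5000 y'=-10.5000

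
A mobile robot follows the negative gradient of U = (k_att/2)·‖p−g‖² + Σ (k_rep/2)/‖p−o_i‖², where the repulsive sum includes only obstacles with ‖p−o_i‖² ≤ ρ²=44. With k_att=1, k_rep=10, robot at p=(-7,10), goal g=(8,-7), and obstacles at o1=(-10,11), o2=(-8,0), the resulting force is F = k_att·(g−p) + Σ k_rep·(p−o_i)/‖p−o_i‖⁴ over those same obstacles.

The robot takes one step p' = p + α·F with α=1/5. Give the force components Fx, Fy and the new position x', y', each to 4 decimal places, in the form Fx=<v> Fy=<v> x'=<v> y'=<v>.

F_att = 1·(g−p) = 1·(15,-17) = (15.0000,-17.0000)
o1: d²=10 ≤ ρ²=44; F_rep = 10·(3,-1)/10² = (0.3000,-0.1000)
o2: d²=101 > ρ²=44 → inactive
F = F_att + ΣF_rep = (15.3000,-17.1000)
p' = p + 1/5·F = (-3.9400,6.5800)

Fx=15.3000 Fy=-17.1000 x'=-3.9400 y'=6.5800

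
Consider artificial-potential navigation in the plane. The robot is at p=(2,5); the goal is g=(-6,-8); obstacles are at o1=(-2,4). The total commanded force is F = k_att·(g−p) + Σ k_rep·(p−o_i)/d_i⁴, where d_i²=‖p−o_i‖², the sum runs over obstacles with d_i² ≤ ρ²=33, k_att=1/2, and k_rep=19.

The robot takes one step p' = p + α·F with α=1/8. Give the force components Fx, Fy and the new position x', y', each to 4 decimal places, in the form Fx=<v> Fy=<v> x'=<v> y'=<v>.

Fx=-3.7370 Fy=-6.4343 x'=1.5329 y'=4.1957

F_att = 1/2·(g−p) = 1/2·(-8,-13) = (-4.0000,-6.5000)
o1: d²=17 ≤ ρ²=33; F_rep = 19·(4,1)/17² = (0.2630,0.0657)
F = F_att + ΣF_rep = (-3.7370,-6.4343)
p' = p + 1/8·F = (1.5329,4.1957)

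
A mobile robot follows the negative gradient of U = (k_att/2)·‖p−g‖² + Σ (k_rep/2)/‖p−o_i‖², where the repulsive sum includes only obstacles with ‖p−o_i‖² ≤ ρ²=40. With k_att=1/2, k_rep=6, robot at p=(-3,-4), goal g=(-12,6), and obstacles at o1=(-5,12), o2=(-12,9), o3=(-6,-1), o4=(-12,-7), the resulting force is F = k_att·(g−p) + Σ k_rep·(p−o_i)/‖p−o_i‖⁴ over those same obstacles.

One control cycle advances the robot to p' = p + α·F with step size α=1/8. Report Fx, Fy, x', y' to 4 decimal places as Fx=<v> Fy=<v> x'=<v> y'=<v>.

Fx=-4.4444 Fy=4.9444 x'=-3.5556 y'=-3.3819

F_att = 1/2·(g−p) = 1/2·(-9,10) = (-4.5000,5.0000)
o1: d²=260 > ρ²=40 → inactive
o2: d²=250 > ρ²=40 → inactive
o3: d²=18 ≤ ρ²=40; F_rep = 6·(3,-3)/18² = (0.0556,-0.0556)
o4: d²=90 > ρ²=40 → inactive
F = F_att + ΣF_rep = (-4.4444,4.9444)
p' = p + 1/8·F = (-3.5556,-3.3819)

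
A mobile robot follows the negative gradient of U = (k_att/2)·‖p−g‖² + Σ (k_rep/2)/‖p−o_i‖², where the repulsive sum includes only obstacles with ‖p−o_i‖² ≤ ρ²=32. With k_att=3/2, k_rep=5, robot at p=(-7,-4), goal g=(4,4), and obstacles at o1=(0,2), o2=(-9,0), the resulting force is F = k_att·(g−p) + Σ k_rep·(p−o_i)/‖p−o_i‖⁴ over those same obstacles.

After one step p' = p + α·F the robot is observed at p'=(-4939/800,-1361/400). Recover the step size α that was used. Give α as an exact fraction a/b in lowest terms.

α = 1/20

F_att = 3/2·(g−p) = 3/2·(11,8) = (16.5000,12.0000)
o1: d²=85 > ρ²=32 → inactive
o2: d²=20 ≤ ρ²=32; F_rep = 5·(2,-4)/20² = (0.0250,-0.0500)
F = F_att + ΣF_rep = (16.5250,11.9500)
Δp = p'−p = (0.8263,0.5975); α = Δx/Fx = (661/800) / (661/40) = 1/20
check: Δy/Fy = (239/400) / (239/20) = 1/20 ✓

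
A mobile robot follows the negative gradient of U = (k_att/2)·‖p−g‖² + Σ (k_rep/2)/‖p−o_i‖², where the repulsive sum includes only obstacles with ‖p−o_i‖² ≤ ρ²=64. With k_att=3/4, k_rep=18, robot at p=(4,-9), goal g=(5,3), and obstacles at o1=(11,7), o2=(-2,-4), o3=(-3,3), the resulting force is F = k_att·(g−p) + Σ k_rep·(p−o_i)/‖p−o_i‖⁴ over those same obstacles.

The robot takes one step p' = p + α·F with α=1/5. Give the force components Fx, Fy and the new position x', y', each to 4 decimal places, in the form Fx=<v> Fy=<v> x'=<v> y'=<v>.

F_att = 3/4·(g−p) = 3/4·(1,12) = (0.7500,9.0000)
o1: d²=305 > ρ²=64 → inactive
o2: d²=61 ≤ ρ²=64; F_rep = 18·(6,-5)/61² = (0.0290,-0.0242)
o3: d²=193 > ρ²=64 → inactive
F = F_att + ΣF_rep = (0.7790,8.9758)
p' = p + 1/5·F = (4.1558,-7.2048)

Fx=0.7790 Fy=8.9758 x'=4.1558 y'=-7.2048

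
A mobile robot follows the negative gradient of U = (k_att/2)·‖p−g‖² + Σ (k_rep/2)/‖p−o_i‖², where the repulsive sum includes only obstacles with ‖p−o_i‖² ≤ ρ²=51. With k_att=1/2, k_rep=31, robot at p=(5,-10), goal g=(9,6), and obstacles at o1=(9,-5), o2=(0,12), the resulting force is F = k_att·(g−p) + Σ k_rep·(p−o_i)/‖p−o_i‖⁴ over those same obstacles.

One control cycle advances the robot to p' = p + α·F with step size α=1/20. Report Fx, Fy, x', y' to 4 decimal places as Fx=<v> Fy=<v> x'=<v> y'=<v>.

Fx=1.9262 Fy=7.9078 x'=5.0963 y'=-9.6046

F_att = 1/2·(g−p) = 1/2·(4,16) = (2.0000,8.0000)
o1: d²=41 ≤ ρ²=51; F_rep = 31·(-4,-5)/41² = (-0.0738,-0.0922)
o2: d²=509 > ρ²=51 → inactive
F = F_att + ΣF_rep = (1.9262,7.9078)
p' = p + 1/20·F = (5.0963,-9.6046)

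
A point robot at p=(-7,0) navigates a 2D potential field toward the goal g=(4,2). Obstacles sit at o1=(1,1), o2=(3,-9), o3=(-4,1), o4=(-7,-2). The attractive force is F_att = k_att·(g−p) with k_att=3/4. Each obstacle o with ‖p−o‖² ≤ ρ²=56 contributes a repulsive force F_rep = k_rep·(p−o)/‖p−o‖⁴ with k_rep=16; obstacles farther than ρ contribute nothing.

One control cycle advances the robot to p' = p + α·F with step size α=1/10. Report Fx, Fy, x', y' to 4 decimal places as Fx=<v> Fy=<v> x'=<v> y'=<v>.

Fx=7.7700 Fy=3.3400 x'=-6.2230 y'=0.3340

F_att = 3/4·(g−p) = 3/4·(11,2) = (8.2500,1.5000)
o1: d²=65 > ρ²=56 → inactive
o2: d²=181 > ρ²=56 → inactive
o3: d²=10 ≤ ρ²=56; F_rep = 16·(-3,-1)/10² = (-0.4800,-0.1600)
o4: d²=4 ≤ ρ²=56; F_rep = 16·(0,2)/4² = (0.0000,2.0000)
F = F_att + ΣF_rep = (7.7700,3.3400)
p' = p + 1/10·F = (-6.2230,0.3340)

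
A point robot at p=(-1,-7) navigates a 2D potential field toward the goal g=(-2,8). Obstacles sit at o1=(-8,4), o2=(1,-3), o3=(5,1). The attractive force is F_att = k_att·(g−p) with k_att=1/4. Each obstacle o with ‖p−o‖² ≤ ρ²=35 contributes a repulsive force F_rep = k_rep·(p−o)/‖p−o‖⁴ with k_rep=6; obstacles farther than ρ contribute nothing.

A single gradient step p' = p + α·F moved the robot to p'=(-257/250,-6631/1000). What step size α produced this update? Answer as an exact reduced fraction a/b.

F_att = 1/4·(g−p) = 1/4·(-1,15) = (-0.2500,3.7500)
o1: d²=170 > ρ²=35 → inactive
o2: d²=20 ≤ ρ²=35; F_rep = 6·(-2,-4)/20² = (-0.0300,-0.0600)
o3: d²=100 > ρ²=35 → inactive
F = F_att + ΣF_rep = (-0.2800,3.6900)
Δp = p'−p = (-0.0280,0.3690); α = Δx/Fx = (-7/250) / (-7/25) = 1/10
check: Δy/Fy = (369/1000) / (369/100) = 1/10 ✓

α = 1/10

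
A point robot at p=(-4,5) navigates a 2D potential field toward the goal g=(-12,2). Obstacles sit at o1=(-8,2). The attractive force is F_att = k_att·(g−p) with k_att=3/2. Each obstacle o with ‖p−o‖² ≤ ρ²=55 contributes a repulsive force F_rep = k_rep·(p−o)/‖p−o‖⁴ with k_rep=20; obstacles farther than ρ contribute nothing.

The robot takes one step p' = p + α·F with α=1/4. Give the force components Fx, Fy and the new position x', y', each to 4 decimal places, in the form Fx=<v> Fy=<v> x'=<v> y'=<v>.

Fx=-11.8720 Fy=-4.4040 x'=-6.9680 y'=3.8990

F_att = 3/2·(g−p) = 3/2·(-8,-3) = (-12.0000,-4.5000)
o1: d²=25 ≤ ρ²=55; F_rep = 20·(4,3)/25² = (0.1280,0.0960)
F = F_att + ΣF_rep = (-11.8720,-4.4040)
p' = p + 1/4·F = (-6.9680,3.8990)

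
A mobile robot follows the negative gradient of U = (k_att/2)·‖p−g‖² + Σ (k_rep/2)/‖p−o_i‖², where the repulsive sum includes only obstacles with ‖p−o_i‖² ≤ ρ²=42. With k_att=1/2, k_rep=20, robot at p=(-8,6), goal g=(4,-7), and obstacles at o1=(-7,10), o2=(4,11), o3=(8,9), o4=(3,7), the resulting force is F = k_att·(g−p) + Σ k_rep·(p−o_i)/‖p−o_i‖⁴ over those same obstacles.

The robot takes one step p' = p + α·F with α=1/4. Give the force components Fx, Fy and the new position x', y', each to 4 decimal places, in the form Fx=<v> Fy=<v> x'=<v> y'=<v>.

Fx=5.9308 Fy=-6.7768 x'=-6.5173 y'=4.3058

F_att = 1/2·(g−p) = 1/2·(12,-13) = (6.0000,-6.5000)
o1: d²=17 ≤ ρ²=42; F_rep = 20·(-1,-4)/17² = (-0.0692,-0.2768)
o2: d²=169 > ρ²=42 → inactive
o3: d²=265 > ρ²=42 → inactive
o4: d²=122 > ρ²=42 → inactive
F = F_att + ΣF_rep = (5.9308,-6.7768)
p' = p + 1/4·F = (-6.5173,4.3058)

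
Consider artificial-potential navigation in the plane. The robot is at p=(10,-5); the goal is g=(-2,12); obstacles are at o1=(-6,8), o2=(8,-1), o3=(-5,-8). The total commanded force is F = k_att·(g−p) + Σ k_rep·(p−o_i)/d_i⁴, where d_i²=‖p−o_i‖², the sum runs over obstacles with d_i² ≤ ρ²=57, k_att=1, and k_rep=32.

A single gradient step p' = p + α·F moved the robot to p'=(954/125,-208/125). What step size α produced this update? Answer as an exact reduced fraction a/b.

α = 1/5

F_att = 1·(g−p) = 1·(-12,17) = (-12.0000,17.0000)
o1: d²=425 > ρ²=57 → inactive
o2: d²=20 ≤ ρ²=57; F_rep = 32·(2,-4)/20² = (0.1600,-0.3200)
o3: d²=234 > ρ²=57 → inactive
F = F_att + ΣF_rep = (-11.8400,16.6800)
Δp = p'−p = (-2.3680,3.3360); α = Δx/Fx = (-296/125) / (-296/25) = 1/5
check: Δy/Fy = (417/125) / (417/25) = 1/5 ✓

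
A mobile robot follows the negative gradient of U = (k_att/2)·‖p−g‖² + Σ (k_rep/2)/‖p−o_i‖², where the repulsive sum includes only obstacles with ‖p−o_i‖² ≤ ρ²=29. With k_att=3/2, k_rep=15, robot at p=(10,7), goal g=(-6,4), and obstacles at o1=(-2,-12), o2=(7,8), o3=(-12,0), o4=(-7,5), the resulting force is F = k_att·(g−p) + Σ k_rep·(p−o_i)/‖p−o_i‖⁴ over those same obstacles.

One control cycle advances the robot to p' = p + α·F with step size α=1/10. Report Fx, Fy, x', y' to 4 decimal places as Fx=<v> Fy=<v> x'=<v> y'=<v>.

Fx=-23.5500 Fy=-4.6500 x'=7.6450 y'=6.5350

F_att = 3/2·(g−p) = 3/2·(-16,-3) = (-24.0000,-4.5000)
o1: d²=505 > ρ²=29 → inactive
o2: d²=10 ≤ ρ²=29; F_rep = 15·(3,-1)/10² = (0.4500,-0.1500)
o3: d²=533 > ρ²=29 → inactive
o4: d²=293 > ρ²=29 → inactive
F = F_att + ΣF_rep = (-23.5500,-4.6500)
p' = p + 1/10·F = (7.6450,6.5350)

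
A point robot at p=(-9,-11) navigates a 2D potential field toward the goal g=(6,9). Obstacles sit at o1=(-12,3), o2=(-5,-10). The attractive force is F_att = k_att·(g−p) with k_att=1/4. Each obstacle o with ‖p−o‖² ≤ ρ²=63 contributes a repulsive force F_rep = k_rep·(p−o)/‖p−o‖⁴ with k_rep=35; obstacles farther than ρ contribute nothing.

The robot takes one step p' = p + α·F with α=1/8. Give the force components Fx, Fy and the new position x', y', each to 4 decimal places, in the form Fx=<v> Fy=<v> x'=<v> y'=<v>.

Fx=3.2656 Fy=4.8789 x'=-8.5918 y'=-10.3901

F_att = 1/4·(g−p) = 1/4·(15,20) = (3.7500,5.0000)
o1: d²=205 > ρ²=63 → inactive
o2: d²=17 ≤ ρ²=63; F_rep = 35·(-4,-1)/17² = (-0.4844,-0.1211)
F = F_att + ΣF_rep = (3.2656,4.8789)
p' = p + 1/8·F = (-8.5918,-10.3901)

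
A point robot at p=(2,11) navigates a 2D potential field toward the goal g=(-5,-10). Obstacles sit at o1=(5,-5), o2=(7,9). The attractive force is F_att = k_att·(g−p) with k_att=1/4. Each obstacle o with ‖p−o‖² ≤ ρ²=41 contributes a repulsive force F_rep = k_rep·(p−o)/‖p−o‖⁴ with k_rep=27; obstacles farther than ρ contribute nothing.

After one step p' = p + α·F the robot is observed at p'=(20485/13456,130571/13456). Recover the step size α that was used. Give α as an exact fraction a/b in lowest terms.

F_att = 1/4·(g−p) = 1/4·(-7,-21) = (-1.7500,-5.2500)
o1: d²=265 > ρ²=41 → inactive
o2: d²=29 ≤ ρ²=41; F_rep = 27·(-5,2)/29² = (-0.1605,0.0642)
F = F_att + ΣF_rep = (-1.9105,-5.1858)
Δp = p'−p = (-0.4776,-1.2964); α = Δx/Fx = (-6427/13456) / (-6427/3364) = 1/4
check: Δy/Fy = (-17445/13456) / (-17445/3364) = 1/4 ✓

α = 1/4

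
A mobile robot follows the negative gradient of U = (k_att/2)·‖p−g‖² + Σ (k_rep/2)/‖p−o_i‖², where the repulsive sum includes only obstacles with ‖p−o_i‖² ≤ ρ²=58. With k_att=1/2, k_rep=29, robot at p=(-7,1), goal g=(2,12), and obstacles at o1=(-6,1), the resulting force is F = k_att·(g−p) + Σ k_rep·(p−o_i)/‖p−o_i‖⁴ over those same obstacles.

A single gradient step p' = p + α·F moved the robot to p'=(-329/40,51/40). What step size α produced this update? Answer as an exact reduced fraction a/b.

α = 1/20

F_att = 1/2·(g−p) = 1/2·(9,11) = (4.5000,5.5000)
o1: d²=1 ≤ ρ²=58; F_rep = 29·(-1,0)/1² = (-29.0000,0.0000)
F = F_att + ΣF_rep = (-24.5000,5.5000)
Δp = p'−p = (-1.2250,0.2750); α = Δx/Fx = (-49/40) / (-49/2) = 1/20
check: Δy/Fy = (11/40) / (11/2) = 1/20 ✓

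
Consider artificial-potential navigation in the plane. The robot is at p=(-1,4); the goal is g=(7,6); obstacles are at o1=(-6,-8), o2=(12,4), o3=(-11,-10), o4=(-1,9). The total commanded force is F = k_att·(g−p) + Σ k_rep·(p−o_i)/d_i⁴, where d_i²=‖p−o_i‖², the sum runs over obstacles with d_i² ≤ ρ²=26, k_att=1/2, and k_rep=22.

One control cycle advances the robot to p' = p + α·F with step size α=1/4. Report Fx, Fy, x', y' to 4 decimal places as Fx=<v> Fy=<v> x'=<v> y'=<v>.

F_att = 1/2·(g−p) = 1/2·(8,2) = (4.0000,1.0000)
o1: d²=169 > ρ²=26 → inactive
o2: d²=169 > ρ²=26 → inactive
o3: d²=296 > ρ²=26 → inactive
o4: d²=25 ≤ ρ²=26; F_rep = 22·(0,-5)/25² = (0.0000,-0.1760)
F = F_att + ΣF_rep = (4.0000,0.8240)
p' = p + 1/4·F = (0.0000,4.2060)

Fx=4.0000 Fy=0.8240 x'=0.0000 y'=4.2060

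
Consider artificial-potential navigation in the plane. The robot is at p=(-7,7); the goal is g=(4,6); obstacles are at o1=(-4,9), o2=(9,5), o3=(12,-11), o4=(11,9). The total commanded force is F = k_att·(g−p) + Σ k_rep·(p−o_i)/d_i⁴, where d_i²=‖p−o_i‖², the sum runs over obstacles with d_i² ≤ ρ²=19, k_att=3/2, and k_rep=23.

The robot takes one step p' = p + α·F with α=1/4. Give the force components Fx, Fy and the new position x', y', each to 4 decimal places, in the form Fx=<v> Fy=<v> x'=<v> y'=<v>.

Fx=16.0917 Fy=-1.7722 x'=-2.9771 y'=6.5570

F_att = 3/2·(g−p) = 3/2·(11,-1) = (16.5000,-1.5000)
o1: d²=13 ≤ ρ²=19; F_rep = 23·(-3,-2)/13² = (-0.4083,-0.2722)
o2: d²=260 > ρ²=19 → inactive
o3: d²=685 > ρ²=19 → inactive
o4: d²=328 > ρ²=19 → inactive
F = F_att + ΣF_rep = (16.0917,-1.7722)
p' = p + 1/4·F = (-2.9771,6.5570)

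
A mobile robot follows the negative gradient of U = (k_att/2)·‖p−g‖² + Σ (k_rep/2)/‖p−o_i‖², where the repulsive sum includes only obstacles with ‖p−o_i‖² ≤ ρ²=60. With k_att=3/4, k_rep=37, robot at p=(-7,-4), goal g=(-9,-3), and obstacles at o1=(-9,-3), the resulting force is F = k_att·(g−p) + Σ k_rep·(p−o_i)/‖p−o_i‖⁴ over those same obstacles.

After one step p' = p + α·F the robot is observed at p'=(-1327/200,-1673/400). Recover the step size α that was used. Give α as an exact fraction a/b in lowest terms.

α = 1/4

F_att = 3/4·(g−p) = 3/4·(-2,1) = (-1.5000,0.7500)
o1: d²=5 ≤ ρ²=60; F_rep = 37·(2,-1)/5² = (2.9600,-1.4800)
F = F_att + ΣF_rep = (1.4600,-0.7300)
Δp = p'−p = (0.3650,-0.1825); α = Δx/Fx = (73/200) / (73/50) = 1/4
check: Δy/Fy = (-73/400) / (-73/100) = 1/4 ✓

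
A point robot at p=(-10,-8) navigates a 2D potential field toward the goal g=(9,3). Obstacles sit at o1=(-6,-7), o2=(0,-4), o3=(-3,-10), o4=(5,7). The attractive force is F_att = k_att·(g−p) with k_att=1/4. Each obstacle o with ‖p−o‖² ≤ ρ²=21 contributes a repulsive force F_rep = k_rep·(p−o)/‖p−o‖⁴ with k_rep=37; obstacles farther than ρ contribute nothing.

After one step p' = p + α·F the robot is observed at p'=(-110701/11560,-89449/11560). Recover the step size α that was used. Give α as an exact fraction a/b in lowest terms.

α = 1/10

F_att = 1/4·(g−p) = 1/4·(19,11) = (4.7500,2.7500)
o1: d²=17 ≤ ρ²=21; F_rep = 37·(-4,-1)/17² = (-0.5121,-0.1280)
o2: d²=116 > ρ²=21 → inactive
o3: d²=53 > ρ²=21 → inactive
o4: d²=450 > ρ²=21 → inactive
F = F_att + ΣF_rep = (4.2379,2.6220)
Δp = p'−p = (0.4238,0.2622); α = Δx/Fx = (4899/11560) / (4899/1156) = 1/10
check: Δy/Fy = (3031/11560) / (3031/1156) = 1/10 ✓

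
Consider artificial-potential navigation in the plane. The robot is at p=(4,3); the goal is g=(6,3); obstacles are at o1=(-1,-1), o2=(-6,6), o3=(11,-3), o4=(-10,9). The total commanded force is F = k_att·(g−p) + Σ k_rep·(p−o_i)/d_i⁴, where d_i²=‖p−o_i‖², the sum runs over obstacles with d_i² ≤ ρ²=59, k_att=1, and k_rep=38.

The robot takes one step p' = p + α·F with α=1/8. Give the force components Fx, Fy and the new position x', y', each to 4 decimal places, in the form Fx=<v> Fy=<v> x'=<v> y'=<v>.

F_att = 1·(g−p) = 1·(2,0) = (2.0000,0.0000)
o1: d²=41 ≤ ρ²=59; F_rep = 38·(5,4)/41² = (0.1130,0.0904)
o2: d²=109 > ρ²=59 → inactive
o3: d²=85 > ρ²=59 → inactive
o4: d²=232 > ρ²=59 → inactive
F = F_att + ΣF_rep = (2.1130,0.0904)
p' = p + 1/8·F = (4.2641,3.0113)

Fx=2.1130 Fy=0.0904 x'=4.2641 y'=3.0113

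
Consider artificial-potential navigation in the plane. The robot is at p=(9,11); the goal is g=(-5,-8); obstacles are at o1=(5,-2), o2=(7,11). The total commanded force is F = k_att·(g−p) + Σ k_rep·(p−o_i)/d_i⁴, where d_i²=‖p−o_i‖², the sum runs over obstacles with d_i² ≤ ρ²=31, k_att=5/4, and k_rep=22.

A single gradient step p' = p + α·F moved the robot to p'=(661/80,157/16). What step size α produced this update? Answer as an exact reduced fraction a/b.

α = 1/20

F_att = 5/4·(g−p) = 5/4·(-14,-19) = (-17.5000,-23.7500)
o1: d²=185 > ρ²=31 → inactive
o2: d²=4 ≤ ρ²=31; F_rep = 22·(2,0)/4² = (2.7500,0.0000)
F = F_att + ΣF_rep = (-14.7500,-23.7500)
Δp = p'−p = (-0.7375,-1.1875); α = Δx/Fx = (-59/80) / (-59/4) = 1/20
check: Δy/Fy = (-19/16) / (-95/4) = 1/20 ✓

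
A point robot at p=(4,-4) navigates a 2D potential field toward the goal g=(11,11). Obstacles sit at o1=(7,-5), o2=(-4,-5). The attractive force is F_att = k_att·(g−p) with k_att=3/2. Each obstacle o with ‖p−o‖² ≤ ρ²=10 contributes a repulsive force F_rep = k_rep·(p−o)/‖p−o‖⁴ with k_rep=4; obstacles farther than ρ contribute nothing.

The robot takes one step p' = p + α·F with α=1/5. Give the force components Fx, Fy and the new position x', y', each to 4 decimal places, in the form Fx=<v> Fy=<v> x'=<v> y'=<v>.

Fx=10.3800 Fy=22.5400 x'=6.0760 y'=0.5080

F_att = 3/2·(g−p) = 3/2·(7,15) = (10.5000,22.5000)
o1: d²=10 ≤ ρ²=10; F_rep = 4·(-3,1)/10² = (-0.1200,0.0400)
o2: d²=65 > ρ²=10 → inactive
F = F_att + ΣF_rep = (10.3800,22.5400)
p' = p + 1/5·F = (6.0760,0.5080)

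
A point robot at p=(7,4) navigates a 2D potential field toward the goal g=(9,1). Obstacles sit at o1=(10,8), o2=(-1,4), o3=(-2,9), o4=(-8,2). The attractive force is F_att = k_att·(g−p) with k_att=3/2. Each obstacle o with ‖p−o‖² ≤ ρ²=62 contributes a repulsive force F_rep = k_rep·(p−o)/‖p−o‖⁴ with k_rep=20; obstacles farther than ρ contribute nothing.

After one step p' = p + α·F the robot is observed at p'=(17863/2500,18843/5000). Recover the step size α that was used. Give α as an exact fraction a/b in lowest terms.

F_att = 3/2·(g−p) = 3/2·(2,-3) = (3.0000,-4.5000)
o1: d²=25 ≤ ρ²=62; F_rep = 20·(-3,-4)/25² = (-0.0960,-0.1280)
o2: d²=64 > ρ²=62 → inactive
o3: d²=106 > ρ²=62 → inactive
o4: d²=229 > ρ²=62 → inactive
F = F_att + ΣF_rep = (2.9040,-4.6280)
Δp = p'−p = (0.1452,-0.2314); α = Δx/Fx = (363/2500) / (363/125) = 1/20
check: Δy/Fy = (-1157/5000) / (-1157/250) = 1/20 ✓

α = 1/20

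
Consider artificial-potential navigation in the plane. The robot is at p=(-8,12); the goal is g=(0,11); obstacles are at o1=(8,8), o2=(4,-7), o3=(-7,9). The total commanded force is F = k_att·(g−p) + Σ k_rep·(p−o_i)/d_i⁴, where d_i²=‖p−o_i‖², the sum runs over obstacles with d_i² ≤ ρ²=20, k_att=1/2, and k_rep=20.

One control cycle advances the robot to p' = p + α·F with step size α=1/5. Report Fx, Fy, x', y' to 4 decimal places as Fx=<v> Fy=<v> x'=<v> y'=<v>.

Fx=3.8000 Fy=0.1000 x'=-7.2400 y'=12.0200

F_att = 1/2·(g−p) = 1/2·(8,-1) = (4.0000,-0.5000)
o1: d²=272 > ρ²=20 → inactive
o2: d²=505 > ρ²=20 → inactive
o3: d²=10 ≤ ρ²=20; F_rep = 20·(-1,3)/10² = (-0.2000,0.6000)
F = F_att + ΣF_rep = (3.8000,0.1000)
p' = p + 1/5·F = (-7.2400,12.0200)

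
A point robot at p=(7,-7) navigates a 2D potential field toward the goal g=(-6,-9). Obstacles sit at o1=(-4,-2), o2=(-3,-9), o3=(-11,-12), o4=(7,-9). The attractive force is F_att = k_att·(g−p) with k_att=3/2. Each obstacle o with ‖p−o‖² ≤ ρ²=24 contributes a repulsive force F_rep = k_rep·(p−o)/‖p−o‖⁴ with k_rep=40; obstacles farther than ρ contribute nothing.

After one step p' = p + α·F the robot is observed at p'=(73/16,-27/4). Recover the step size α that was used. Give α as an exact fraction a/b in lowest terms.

α = 1/8

F_att = 3/2·(g−p) = 3/2·(-13,-2) = (-19.5000,-3.0000)
o1: d²=146 > ρ²=24 → inactive
o2: d²=104 > ρ²=24 → inactive
o3: d²=349 > ρ²=24 → inactive
o4: d²=4 ≤ ρ²=24; F_rep = 40·(0,2)/4² = (0.0000,5.0000)
F = F_att + ΣF_rep = (-19.5000,2.0000)
Δp = p'−p = (-2.4375,0.2500); α = Δx/Fx = (-39/16) / (-39/2) = 1/8
check: Δy/Fy = (1/4) / (2) = 1/8 ✓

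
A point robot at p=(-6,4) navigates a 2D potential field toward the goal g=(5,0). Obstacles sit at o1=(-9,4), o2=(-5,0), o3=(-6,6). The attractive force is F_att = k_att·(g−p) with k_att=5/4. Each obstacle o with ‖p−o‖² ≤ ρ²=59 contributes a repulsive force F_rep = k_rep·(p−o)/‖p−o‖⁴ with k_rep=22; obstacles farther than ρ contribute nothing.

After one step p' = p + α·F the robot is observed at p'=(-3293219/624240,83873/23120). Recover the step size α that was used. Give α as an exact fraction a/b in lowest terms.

F_att = 5/4·(g−p) = 5/4·(11,-4) = (13.7500,-5.0000)
o1: d²=9 ≤ ρ²=59; F_rep = 22·(3,0)/9² = (0.8148,0.0000)
o2: d²=17 ≤ ρ²=59; F_rep = 22·(-1,4)/17² = (-0.0761,0.3045)
o3: d²=4 ≤ ρ²=59; F_rep = 22·(0,-2)/4² = (0.0000,-2.7500)
F = F_att + ΣF_rep = (14.4887,-7.4455)
Δp = p'−p = (0.7244,-0.3723); α = Δx/Fx = (452221/624240) / (452221/31212) = 1/20
check: Δy/Fy = (-8607/23120) / (-8607/1156) = 1/20 ✓

α = 1/20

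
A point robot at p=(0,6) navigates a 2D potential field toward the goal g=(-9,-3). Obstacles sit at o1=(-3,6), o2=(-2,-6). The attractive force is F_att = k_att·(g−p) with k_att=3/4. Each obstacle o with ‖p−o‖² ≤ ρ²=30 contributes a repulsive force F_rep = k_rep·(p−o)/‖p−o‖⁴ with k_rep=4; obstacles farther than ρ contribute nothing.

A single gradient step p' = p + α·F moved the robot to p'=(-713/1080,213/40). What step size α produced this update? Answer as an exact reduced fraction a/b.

α = 1/10

F_att = 3/4·(g−p) = 3/4·(-9,-9) = (-6.7500,-6.7500)
o1: d²=9 ≤ ρ²=30; F_rep = 4·(3,0)/9² = (0.1481,0.0000)
o2: d²=148 > ρ²=30 → inactive
F = F_att + ΣF_rep = (-6.6019,-6.7500)
Δp = p'−p = (-0.6602,-0.6750); α = Δx/Fx = (-713/1080) / (-713/108) = 1/10
check: Δy/Fy = (-27/40) / (-27/4) = 1/10 ✓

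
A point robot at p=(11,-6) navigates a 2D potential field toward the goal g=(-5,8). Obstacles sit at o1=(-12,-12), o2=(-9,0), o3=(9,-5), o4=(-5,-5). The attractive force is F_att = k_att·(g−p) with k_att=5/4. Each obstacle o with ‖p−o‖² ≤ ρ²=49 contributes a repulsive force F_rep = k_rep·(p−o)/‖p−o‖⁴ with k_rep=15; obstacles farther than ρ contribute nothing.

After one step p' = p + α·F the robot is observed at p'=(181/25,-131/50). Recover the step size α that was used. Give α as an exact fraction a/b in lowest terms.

α = 1/5

F_att = 5/4·(g−p) = 5/4·(-16,14) = (-20.0000,17.5000)
o1: d²=565 > ρ²=49 → inactive
o2: d²=436 > ρ²=49 → inactive
o3: d²=5 ≤ ρ²=49; F_rep = 15·(2,-1)/5² = (1.2000,-0.6000)
o4: d²=257 > ρ²=49 → inactive
F = F_att + ΣF_rep = (-18.8000,16.9000)
Δp = p'−p = (-3.7600,3.3800); α = Δx/Fx = (-94/25) / (-94/5) = 1/5
check: Δy/Fy = (169/50) / (169/10) = 1/5 ✓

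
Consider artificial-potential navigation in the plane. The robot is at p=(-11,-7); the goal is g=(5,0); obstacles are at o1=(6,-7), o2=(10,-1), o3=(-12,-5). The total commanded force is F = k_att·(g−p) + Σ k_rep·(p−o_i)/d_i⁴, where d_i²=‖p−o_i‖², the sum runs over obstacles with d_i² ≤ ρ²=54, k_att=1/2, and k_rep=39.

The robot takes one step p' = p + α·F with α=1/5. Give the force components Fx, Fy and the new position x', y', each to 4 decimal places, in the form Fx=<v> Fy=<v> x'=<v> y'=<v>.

Fx=9.5600 Fy=0.3800 x'=-9.0880 y'=-6.9240

F_att = 1/2·(g−p) = 1/2·(16,7) = (8.0000,3.5000)
o1: d²=289 > ρ²=54 → inactive
o2: d²=477 > ρ²=54 → inactive
o3: d²=5 ≤ ρ²=54; F_rep = 39·(1,-2)/5² = (1.5600,-3.1200)
F = F_att + ΣF_rep = (9.5600,0.3800)
p' = p + 1/5·F = (-9.0880,-6.9240)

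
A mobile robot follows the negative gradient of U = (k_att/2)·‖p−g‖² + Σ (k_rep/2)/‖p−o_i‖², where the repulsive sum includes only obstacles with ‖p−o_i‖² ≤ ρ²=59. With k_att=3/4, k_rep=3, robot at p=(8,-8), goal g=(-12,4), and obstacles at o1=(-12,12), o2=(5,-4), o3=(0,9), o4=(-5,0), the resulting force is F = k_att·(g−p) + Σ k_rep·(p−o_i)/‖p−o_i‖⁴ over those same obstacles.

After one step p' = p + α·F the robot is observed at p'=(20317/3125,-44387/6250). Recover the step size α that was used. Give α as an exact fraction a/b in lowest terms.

F_att = 3/4·(g−p) = 3/4·(-20,12) = (-15.0000,9.0000)
o1: d²=800 > ρ²=59 → inactive
o2: d²=25 ≤ ρ²=59; F_rep = 3·(3,-4)/25² = (0.0144,-0.0192)
o3: d²=353 > ρ²=59 → inactive
o4: d²=233 > ρ²=59 → inactive
F = F_att + ΣF_rep = (-14.9856,8.9808)
Δp = p'−p = (-1.4986,0.8981); α = Δx/Fx = (-4683/3125) / (-9366/625) = 1/10
check: Δy/Fy = (5613/6250) / (5613/625) = 1/10 ✓

α = 1/10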